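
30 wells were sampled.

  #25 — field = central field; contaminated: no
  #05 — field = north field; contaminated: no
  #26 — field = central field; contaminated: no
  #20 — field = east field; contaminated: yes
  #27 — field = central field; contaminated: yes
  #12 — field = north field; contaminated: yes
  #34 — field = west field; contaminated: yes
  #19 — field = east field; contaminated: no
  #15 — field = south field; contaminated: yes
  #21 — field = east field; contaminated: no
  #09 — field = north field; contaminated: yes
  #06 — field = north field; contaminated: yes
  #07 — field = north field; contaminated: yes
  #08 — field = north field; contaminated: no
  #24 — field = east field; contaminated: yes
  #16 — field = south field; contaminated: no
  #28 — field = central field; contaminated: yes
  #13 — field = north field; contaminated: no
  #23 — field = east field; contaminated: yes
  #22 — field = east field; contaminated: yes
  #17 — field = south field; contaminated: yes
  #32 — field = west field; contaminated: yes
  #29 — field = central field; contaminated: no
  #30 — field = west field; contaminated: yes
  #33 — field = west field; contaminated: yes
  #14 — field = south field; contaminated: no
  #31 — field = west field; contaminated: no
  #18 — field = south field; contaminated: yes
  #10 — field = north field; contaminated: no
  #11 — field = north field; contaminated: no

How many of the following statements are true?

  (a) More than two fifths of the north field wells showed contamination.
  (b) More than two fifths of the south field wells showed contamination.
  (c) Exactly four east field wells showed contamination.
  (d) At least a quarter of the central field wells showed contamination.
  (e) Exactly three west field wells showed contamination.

(a) north field: |A| = 9, |A ∩ B| = 4; needs |A ∩ B| / |A| > 2/5 — true.
(b) south field: |A| = 5, |A ∩ B| = 3; needs |A ∩ B| / |A| > 2/5 — true.
(c) east field: |A| = 6, |A ∩ B| = 4; needs |A ∩ B| = 4 — true.
(d) central field: |A| = 5, |A ∩ B| = 2; needs |A ∩ B| / |A| ≥ 1/4 — true.
(e) west field: |A| = 5, |A ∩ B| = 4; needs |A ∩ B| = 3 — false.

4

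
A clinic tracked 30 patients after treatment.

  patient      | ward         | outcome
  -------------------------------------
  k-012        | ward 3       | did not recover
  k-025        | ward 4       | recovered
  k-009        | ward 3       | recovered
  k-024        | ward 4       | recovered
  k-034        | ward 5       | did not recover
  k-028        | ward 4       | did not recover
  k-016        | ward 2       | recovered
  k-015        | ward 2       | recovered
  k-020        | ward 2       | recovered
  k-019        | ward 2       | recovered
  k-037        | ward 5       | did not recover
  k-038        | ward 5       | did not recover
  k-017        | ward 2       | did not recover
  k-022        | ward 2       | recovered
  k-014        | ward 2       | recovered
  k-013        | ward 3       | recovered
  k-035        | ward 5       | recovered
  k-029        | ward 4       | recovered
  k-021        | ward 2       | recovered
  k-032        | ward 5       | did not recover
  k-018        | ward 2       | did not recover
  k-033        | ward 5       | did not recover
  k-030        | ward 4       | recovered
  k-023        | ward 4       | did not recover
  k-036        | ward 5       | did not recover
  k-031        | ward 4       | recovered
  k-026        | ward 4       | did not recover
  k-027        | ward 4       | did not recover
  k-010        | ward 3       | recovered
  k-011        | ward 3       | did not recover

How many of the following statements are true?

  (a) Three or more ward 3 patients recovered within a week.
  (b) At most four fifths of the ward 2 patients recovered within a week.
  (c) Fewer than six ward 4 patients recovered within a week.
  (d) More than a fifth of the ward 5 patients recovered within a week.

(a) ward 3: |A| = 5, |A ∩ B| = 3; needs |A ∩ B| ≥ 3 — true.
(b) ward 2: |A| = 9, |A ∩ B| = 7; needs |A ∩ B| / |A| ≤ 4/5 — true.
(c) ward 4: |A| = 9, |A ∩ B| = 5; needs |A ∩ B| < 6 — true.
(d) ward 5: |A| = 7, |A ∩ B| = 1; needs |A ∩ B| / |A| > 1/5 — false.

3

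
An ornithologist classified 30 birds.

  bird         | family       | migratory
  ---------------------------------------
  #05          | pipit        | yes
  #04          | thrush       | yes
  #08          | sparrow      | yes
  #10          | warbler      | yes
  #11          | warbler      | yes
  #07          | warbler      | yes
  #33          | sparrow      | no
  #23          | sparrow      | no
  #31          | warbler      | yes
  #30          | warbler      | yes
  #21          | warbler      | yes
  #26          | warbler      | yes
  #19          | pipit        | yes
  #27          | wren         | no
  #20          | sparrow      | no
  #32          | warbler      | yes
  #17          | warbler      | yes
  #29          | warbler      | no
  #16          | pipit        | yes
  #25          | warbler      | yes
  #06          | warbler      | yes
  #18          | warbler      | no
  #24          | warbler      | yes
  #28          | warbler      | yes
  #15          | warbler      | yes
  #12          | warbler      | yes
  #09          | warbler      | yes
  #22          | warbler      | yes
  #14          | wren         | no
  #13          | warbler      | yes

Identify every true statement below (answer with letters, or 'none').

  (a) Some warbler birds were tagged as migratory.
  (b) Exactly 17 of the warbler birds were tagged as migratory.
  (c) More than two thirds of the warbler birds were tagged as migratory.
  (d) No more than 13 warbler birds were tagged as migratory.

|A| = 20, |A ∩ B| = 18, |A ∖ B| = 2.
(a) A ∩ B ≠ ∅ (|A ∩ B| ≥ 1): holds.
(b) |A ∩ B| = 17: fails.
(c) |A ∩ B| / |A| > 2/3: holds.
(d) |A ∩ B| ≤ 13: fails.

(a), (c)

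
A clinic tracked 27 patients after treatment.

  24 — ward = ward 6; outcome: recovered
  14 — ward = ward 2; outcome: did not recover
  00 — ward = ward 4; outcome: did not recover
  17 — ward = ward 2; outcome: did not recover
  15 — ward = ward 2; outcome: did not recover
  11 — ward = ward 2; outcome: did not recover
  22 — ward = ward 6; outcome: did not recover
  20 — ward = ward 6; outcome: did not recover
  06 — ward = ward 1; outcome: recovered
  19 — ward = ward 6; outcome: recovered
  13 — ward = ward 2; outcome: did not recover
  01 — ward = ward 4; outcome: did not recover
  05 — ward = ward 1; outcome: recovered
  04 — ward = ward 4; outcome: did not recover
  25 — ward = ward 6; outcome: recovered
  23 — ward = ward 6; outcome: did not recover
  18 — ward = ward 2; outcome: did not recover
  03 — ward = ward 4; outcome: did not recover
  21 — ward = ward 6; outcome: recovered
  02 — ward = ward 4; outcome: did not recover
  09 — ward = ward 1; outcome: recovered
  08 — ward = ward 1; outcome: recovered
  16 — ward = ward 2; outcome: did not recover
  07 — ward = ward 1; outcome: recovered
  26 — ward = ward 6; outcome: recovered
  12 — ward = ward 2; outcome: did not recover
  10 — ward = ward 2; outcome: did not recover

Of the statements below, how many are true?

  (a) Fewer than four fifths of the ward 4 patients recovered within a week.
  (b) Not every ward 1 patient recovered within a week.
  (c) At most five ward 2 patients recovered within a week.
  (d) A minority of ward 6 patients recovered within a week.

(a) ward 4: |A| = 5, |A ∩ B| = 0; needs |A ∩ B| / |A| < 4/5 — true.
(b) ward 1: |A| = 5, |A ∩ B| = 5; needs A ⊄ B (|A ∖ B| ≥ 1) — false.
(c) ward 2: |A| = 9, |A ∩ B| = 0; needs |A ∩ B| ≤ 5 — true.
(d) ward 6: |A| = 8, |A ∩ B| = 5; needs |A ∩ B| < |A ∖ B| — false.

2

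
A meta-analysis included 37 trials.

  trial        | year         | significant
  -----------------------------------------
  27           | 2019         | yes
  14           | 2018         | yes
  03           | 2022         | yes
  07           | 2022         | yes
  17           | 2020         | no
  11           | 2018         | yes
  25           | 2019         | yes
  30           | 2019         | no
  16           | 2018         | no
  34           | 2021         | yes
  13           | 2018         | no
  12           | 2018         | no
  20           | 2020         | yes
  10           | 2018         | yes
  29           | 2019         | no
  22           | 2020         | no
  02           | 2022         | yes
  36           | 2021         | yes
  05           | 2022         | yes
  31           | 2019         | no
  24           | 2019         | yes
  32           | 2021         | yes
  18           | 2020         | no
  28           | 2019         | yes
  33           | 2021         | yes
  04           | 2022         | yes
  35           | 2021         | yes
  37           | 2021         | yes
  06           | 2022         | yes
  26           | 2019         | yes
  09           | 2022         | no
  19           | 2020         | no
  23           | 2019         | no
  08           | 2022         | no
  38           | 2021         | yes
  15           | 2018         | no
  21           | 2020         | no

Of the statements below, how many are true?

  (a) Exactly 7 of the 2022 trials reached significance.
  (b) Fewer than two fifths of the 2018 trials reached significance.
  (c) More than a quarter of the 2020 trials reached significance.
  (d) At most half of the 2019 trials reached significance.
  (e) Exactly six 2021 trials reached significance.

0

(a) 2022: |A| = 8, |A ∩ B| = 6; needs |A ∩ B| = 7 — false.
(b) 2018: |A| = 7, |A ∩ B| = 3; needs |A ∩ B| / |A| < 2/5 — false.
(c) 2020: |A| = 6, |A ∩ B| = 1; needs |A ∩ B| / |A| > 1/4 — false.
(d) 2019: |A| = 9, |A ∩ B| = 5; needs |A ∩ B| ≤ |A ∖ B| — false.
(e) 2021: |A| = 7, |A ∩ B| = 7; needs |A ∩ B| = 6 — false.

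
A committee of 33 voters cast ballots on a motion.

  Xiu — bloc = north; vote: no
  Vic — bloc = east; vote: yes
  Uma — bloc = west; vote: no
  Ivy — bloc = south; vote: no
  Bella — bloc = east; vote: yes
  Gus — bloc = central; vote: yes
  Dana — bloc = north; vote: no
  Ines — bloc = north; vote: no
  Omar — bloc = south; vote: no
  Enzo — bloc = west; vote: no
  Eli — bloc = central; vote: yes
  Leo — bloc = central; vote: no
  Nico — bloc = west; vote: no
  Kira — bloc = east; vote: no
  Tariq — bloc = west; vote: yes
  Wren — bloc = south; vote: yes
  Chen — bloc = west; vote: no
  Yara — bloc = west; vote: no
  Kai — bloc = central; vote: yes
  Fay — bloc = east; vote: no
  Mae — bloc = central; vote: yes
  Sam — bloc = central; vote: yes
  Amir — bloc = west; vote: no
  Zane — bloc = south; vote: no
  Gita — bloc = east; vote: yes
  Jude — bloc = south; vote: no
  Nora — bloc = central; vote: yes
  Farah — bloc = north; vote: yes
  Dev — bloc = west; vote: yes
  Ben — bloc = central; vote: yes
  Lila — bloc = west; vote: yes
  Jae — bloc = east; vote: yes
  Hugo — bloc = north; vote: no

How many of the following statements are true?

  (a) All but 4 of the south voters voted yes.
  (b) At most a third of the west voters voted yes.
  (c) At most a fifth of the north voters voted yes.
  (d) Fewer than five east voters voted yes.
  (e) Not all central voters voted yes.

(a) south: |A| = 5, |A ∩ B| = 1; needs |A ∖ B| = 4 — true.
(b) west: |A| = 9, |A ∩ B| = 3; needs |A ∩ B| / |A| ≤ 1/3 — true.
(c) north: |A| = 5, |A ∩ B| = 1; needs |A ∩ B| / |A| ≤ 1/5 — true.
(d) east: |A| = 6, |A ∩ B| = 4; needs |A ∩ B| < 5 — true.
(e) central: |A| = 8, |A ∩ B| = 7; needs A ⊄ B (|A ∖ B| ≥ 1) — true.

5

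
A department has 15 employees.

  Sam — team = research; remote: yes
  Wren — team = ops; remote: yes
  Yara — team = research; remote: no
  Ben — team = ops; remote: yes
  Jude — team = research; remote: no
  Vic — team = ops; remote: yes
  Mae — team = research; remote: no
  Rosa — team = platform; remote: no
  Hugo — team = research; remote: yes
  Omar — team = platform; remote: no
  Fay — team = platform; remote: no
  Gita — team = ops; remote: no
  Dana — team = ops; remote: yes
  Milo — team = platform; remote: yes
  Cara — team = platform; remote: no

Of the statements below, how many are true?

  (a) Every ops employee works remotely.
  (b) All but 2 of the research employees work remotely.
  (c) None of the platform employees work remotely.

0

(a) ops: |A| = 5, |A ∩ B| = 4; needs A ⊆ B, i.e. every element of A is in B (|A ∖ B| = 0) — false.
(b) research: |A| = 5, |A ∩ B| = 2; needs |A ∖ B| = 2 — false.
(c) platform: |A| = 5, |A ∩ B| = 1; needs A ∩ B = ∅ (|A ∩ B| = 0) — false.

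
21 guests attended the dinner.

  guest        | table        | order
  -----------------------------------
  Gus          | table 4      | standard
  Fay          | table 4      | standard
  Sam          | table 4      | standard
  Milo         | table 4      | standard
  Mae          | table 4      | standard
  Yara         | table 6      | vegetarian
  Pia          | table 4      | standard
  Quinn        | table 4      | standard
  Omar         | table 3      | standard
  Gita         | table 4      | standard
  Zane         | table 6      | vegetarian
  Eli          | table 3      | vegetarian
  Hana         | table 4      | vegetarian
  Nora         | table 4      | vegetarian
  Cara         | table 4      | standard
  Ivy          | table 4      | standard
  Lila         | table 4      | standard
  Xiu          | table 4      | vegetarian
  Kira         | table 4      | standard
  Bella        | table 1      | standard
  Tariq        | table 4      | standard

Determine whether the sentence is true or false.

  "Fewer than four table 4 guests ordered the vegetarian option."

The determiner here denotes the relation: |A ∩ B| < 4.
|A| = 16, |A ∩ B| = 3, |A ∖ B| = 13.
|A ∩ B| = 3, so the statement is true.

True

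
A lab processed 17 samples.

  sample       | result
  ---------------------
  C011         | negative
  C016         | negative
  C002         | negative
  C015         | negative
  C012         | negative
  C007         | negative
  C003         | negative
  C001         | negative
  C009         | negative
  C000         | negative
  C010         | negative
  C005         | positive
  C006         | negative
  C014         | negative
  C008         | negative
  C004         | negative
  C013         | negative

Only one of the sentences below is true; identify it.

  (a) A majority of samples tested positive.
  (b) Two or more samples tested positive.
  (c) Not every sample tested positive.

|A| = 17, |A ∩ B| = 1, |A ∖ B| = 16.
(a) requires |A ∩ B| > |A ∖ B|: false.
(b) requires |A ∩ B| ≥ 2: false.
(c) requires A ⊄ B (|A ∖ B| ≥ 1): true.

(c)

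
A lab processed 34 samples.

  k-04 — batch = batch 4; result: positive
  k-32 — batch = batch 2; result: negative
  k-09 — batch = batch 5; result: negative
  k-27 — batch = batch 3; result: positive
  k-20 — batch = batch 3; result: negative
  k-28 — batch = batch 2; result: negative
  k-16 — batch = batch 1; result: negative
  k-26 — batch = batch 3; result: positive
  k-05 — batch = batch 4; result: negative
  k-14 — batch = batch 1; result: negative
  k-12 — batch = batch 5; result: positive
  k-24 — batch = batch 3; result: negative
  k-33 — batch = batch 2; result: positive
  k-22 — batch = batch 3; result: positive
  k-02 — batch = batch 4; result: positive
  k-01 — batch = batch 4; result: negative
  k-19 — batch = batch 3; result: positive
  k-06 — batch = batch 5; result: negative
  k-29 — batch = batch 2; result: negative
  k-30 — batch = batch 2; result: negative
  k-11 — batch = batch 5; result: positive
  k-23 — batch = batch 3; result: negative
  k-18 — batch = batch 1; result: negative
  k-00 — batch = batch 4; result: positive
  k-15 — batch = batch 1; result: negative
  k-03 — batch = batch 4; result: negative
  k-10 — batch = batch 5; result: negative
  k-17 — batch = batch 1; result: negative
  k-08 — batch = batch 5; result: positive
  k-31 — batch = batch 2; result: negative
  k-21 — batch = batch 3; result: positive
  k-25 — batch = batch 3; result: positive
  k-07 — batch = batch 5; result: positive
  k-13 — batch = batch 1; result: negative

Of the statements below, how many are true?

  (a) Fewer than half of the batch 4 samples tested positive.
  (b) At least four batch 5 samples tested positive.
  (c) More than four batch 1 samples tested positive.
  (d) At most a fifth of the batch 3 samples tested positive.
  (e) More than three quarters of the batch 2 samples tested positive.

(a) batch 4: |A| = 6, |A ∩ B| = 3; needs |A ∩ B| < |A ∖ B| — false.
(b) batch 5: |A| = 7, |A ∩ B| = 4; needs |A ∩ B| ≥ 4 — true.
(c) batch 1: |A| = 6, |A ∩ B| = 0; needs |A ∩ B| > 4 — false.
(d) batch 3: |A| = 9, |A ∩ B| = 6; needs |A ∩ B| / |A| ≤ 1/5 — false.
(e) batch 2: |A| = 6, |A ∩ B| = 1; needs |A ∩ B| / |A| > 3/4 — false.

1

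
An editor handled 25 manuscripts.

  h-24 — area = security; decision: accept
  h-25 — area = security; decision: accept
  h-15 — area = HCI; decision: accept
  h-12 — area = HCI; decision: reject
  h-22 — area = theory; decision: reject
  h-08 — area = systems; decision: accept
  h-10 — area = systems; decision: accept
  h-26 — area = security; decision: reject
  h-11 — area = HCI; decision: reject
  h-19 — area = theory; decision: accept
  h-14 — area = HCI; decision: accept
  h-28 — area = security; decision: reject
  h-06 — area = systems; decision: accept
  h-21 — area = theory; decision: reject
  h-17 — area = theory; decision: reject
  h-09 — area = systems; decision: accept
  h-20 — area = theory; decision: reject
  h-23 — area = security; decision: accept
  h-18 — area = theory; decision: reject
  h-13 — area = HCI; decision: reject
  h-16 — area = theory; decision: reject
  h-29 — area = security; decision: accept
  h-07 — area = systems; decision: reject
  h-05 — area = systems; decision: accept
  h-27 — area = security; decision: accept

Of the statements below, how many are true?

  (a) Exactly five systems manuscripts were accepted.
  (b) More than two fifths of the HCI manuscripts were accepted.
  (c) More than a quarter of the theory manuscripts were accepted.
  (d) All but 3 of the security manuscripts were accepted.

1

(a) systems: |A| = 6, |A ∩ B| = 5; needs |A ∩ B| = 5 — true.
(b) HCI: |A| = 5, |A ∩ B| = 2; needs |A ∩ B| / |A| > 2/5 — false.
(c) theory: |A| = 7, |A ∩ B| = 1; needs |A ∩ B| / |A| > 1/4 — false.
(d) security: |A| = 7, |A ∩ B| = 5; needs |A ∖ B| = 3 — false.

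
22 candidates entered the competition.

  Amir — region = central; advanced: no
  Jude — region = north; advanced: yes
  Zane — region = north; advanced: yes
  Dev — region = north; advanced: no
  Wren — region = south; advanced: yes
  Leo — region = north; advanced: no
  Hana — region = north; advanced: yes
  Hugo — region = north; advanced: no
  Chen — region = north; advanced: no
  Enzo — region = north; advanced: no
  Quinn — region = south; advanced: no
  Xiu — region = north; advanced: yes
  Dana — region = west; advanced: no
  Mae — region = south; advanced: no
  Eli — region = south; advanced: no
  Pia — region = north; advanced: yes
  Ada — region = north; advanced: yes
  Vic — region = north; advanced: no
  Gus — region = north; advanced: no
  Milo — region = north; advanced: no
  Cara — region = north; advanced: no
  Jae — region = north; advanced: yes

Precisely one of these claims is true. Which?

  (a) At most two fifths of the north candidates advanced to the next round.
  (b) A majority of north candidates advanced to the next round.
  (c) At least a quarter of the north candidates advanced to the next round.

|A| = 16, |A ∩ B| = 7, |A ∖ B| = 9.
(a) requires |A ∩ B| / |A| ≤ 2/5: false.
(b) requires |A ∩ B| > |A ∖ B|: false.
(c) requires |A ∩ B| / |A| ≥ 1/4: true.

(c)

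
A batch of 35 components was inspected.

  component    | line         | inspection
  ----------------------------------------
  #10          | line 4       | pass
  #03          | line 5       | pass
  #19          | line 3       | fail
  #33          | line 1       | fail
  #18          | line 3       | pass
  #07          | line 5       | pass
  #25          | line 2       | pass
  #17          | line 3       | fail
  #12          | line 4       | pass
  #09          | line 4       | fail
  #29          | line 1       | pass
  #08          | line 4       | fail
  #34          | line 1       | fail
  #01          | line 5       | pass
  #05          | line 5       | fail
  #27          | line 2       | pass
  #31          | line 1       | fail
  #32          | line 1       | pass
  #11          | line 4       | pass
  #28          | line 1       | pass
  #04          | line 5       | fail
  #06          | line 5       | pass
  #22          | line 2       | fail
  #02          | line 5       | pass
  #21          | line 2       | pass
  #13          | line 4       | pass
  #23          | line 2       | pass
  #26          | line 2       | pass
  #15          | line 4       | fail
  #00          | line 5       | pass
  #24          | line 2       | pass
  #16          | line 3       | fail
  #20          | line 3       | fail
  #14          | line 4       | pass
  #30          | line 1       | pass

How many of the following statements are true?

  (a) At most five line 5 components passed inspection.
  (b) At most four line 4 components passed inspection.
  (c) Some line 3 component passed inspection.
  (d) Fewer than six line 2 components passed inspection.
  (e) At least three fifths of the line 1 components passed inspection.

1

(a) line 5: |A| = 8, |A ∩ B| = 6; needs |A ∩ B| ≤ 5 — false.
(b) line 4: |A| = 8, |A ∩ B| = 5; needs |A ∩ B| ≤ 4 — false.
(c) line 3: |A| = 5, |A ∩ B| = 1; needs A ∩ B ≠ ∅ (|A ∩ B| ≥ 1) — true.
(d) line 2: |A| = 7, |A ∩ B| = 6; needs |A ∩ B| < 6 — false.
(e) line 1: |A| = 7, |A ∩ B| = 4; needs |A ∩ B| / |A| ≥ 3/5 — false.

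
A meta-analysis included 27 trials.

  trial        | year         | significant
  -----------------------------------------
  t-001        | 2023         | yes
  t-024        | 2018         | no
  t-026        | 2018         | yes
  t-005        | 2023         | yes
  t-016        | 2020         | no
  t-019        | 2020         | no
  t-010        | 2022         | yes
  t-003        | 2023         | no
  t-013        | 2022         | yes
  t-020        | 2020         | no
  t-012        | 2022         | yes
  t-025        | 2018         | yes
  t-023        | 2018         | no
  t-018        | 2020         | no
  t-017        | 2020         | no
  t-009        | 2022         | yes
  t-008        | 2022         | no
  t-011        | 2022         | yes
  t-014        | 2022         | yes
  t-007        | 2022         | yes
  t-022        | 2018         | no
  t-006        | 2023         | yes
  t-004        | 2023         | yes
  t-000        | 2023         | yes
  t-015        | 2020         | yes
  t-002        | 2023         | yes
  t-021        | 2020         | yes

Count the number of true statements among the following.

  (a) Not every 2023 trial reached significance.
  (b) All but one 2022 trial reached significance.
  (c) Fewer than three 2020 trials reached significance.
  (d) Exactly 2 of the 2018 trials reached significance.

(a) 2023: |A| = 7, |A ∩ B| = 6; needs A ⊄ B (|A ∖ B| ≥ 1) — true.
(b) 2022: |A| = 8, |A ∩ B| = 7; needs |A ∖ B| = 1 — true.
(c) 2020: |A| = 7, |A ∩ B| = 2; needs |A ∩ B| < 3 — true.
(d) 2018: |A| = 5, |A ∩ B| = 2; needs |A ∩ B| = 2 — true.

4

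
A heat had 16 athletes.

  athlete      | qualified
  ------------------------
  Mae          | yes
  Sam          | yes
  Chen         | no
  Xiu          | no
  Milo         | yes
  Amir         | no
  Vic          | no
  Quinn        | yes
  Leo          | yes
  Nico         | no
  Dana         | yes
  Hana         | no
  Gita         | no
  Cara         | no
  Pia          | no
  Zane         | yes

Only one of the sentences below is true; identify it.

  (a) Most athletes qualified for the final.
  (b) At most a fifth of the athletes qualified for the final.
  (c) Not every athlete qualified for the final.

(c)

|A| = 16, |A ∩ B| = 7, |A ∖ B| = 9.
(a) requires |A ∩ B| > |A ∖ B|: false.
(b) requires |A ∩ B| / |A| ≤ 1/5: false.
(c) requires A ⊄ B (|A ∖ B| ≥ 1): true.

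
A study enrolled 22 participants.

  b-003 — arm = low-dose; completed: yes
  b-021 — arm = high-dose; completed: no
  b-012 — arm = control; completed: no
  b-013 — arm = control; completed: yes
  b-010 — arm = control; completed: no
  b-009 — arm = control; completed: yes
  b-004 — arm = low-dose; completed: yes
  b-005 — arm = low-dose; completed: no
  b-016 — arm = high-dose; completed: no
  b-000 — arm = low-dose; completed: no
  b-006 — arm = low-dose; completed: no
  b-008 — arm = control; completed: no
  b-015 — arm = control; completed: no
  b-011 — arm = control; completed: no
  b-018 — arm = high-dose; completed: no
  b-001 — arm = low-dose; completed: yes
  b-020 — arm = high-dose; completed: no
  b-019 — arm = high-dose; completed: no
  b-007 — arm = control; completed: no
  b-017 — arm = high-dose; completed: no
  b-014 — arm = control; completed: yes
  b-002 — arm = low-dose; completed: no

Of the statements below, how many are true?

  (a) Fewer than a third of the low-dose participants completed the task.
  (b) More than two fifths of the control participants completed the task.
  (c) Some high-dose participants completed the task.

(a) low-dose: |A| = 7, |A ∩ B| = 3; needs |A ∩ B| / |A| < 1/3 — false.
(b) control: |A| = 9, |A ∩ B| = 3; needs |A ∩ B| / |A| > 2/5 — false.
(c) high-dose: |A| = 6, |A ∩ B| = 0; needs A ∩ B ≠ ∅ (|A ∩ B| ≥ 1) — false.

0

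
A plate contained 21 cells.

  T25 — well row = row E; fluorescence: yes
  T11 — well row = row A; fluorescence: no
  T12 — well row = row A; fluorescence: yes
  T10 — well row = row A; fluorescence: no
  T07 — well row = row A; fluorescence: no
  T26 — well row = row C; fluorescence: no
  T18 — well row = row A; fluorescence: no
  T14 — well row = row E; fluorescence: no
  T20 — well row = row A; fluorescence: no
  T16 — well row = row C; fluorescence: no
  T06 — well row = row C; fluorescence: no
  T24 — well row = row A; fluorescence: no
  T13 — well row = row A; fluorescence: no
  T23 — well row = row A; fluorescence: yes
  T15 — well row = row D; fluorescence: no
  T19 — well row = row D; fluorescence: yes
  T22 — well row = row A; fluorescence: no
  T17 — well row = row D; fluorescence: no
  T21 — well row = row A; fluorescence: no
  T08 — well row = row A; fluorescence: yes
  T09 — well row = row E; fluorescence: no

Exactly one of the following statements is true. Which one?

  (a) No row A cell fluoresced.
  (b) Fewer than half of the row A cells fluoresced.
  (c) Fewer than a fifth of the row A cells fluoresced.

(b)

|A| = 12, |A ∩ B| = 3, |A ∖ B| = 9.
(a) requires A ∩ B = ∅ (|A ∩ B| = 0): false.
(b) requires |A ∩ B| < |A ∖ B|: true.
(c) requires |A ∩ B| / |A| < 1/5: false.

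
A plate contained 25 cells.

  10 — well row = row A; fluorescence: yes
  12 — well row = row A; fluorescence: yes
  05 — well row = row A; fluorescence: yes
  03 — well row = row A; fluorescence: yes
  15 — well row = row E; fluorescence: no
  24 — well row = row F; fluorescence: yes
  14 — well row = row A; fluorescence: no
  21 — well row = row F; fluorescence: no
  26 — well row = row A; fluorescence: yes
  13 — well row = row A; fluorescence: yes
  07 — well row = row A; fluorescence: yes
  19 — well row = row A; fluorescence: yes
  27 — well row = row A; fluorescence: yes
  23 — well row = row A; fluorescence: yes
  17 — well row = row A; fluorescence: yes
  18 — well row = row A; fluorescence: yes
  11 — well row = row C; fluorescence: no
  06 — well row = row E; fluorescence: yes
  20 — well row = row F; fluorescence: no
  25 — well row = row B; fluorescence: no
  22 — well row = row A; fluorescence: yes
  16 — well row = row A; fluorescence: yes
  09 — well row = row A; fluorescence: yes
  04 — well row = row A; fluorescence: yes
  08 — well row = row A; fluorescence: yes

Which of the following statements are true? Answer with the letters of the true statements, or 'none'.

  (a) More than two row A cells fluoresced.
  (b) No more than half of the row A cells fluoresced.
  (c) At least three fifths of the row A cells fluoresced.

|A| = 18, |A ∩ B| = 17, |A ∖ B| = 1.
(a) |A ∩ B| > 2: holds.
(b) |A ∩ B| ≤ |A ∖ B|: fails.
(c) |A ∩ B| / |A| ≥ 3/5: holds.

(a), (c)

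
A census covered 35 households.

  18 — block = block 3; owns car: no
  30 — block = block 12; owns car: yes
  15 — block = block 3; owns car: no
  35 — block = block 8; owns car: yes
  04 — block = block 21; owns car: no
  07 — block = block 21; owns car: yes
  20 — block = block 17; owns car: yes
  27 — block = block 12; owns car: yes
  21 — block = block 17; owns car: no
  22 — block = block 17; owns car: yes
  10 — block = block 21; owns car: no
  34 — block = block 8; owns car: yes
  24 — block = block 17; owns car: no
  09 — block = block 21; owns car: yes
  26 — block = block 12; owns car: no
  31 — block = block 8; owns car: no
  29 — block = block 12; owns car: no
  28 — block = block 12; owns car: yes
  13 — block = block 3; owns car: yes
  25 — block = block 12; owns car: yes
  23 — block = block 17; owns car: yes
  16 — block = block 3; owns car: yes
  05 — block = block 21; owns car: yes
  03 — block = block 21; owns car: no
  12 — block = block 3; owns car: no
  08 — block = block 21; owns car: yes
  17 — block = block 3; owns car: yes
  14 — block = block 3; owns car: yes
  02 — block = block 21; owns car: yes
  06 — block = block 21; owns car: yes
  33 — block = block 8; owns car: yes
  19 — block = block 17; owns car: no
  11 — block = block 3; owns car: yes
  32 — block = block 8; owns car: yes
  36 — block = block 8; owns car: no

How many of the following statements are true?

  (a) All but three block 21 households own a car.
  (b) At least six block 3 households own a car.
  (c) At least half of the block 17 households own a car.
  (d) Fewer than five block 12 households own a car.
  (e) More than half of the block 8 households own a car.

4

(a) block 21: |A| = 9, |A ∩ B| = 6; needs |A ∖ B| = 3 — true.
(b) block 3: |A| = 8, |A ∩ B| = 5; needs |A ∩ B| ≥ 6 — false.
(c) block 17: |A| = 6, |A ∩ B| = 3; needs |A ∩ B| ≥ |A ∖ B| — true.
(d) block 12: |A| = 6, |A ∩ B| = 4; needs |A ∩ B| < 5 — true.
(e) block 8: |A| = 6, |A ∩ B| = 4; needs |A ∩ B| > |A ∖ B| — true.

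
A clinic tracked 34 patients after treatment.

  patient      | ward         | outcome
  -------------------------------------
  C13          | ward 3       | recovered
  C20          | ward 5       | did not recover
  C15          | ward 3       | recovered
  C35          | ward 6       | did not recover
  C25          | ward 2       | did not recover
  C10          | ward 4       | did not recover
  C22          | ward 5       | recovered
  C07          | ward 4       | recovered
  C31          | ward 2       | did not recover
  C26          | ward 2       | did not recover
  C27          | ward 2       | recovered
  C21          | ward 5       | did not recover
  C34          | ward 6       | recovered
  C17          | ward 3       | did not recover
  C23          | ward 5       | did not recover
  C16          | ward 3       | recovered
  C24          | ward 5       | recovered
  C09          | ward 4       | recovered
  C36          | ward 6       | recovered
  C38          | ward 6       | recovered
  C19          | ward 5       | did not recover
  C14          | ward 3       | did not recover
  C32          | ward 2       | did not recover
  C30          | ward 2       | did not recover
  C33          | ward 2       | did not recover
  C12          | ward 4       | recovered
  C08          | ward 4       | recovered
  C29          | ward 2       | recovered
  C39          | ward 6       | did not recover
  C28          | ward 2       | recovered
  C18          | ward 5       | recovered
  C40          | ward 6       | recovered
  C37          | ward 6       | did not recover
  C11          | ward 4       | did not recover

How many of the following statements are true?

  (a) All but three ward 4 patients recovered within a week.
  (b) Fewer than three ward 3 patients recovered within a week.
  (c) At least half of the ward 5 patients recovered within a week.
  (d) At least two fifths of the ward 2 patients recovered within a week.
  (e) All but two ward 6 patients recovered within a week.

(a) ward 4: |A| = 6, |A ∩ B| = 4; needs |A ∖ B| = 3 — false.
(b) ward 3: |A| = 5, |A ∩ B| = 3; needs |A ∩ B| < 3 — false.
(c) ward 5: |A| = 7, |A ∩ B| = 3; needs |A ∩ B| ≥ |A ∖ B| — false.
(d) ward 2: |A| = 9, |A ∩ B| = 3; needs |A ∩ B| / |A| ≥ 2/5 — false.
(e) ward 6: |A| = 7, |A ∩ B| = 4; needs |A ∖ B| = 2 — false.

0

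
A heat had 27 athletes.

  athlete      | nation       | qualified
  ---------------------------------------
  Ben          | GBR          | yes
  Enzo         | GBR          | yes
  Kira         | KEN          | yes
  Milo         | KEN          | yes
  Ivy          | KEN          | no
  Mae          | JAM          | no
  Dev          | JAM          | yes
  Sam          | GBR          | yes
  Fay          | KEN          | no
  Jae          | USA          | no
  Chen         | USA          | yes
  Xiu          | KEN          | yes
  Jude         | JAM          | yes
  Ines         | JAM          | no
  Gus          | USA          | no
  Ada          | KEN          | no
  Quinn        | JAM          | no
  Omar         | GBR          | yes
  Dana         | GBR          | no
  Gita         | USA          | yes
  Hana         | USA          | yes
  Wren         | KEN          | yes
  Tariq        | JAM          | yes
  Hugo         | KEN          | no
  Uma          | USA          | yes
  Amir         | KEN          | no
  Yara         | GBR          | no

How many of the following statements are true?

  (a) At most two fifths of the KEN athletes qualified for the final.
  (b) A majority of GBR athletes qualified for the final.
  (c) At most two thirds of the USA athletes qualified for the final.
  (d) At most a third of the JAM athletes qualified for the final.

(a) KEN: |A| = 9, |A ∩ B| = 4; needs |A ∩ B| / |A| ≤ 2/5 — false.
(b) GBR: |A| = 6, |A ∩ B| = 4; needs |A ∩ B| > |A ∖ B| — true.
(c) USA: |A| = 6, |A ∩ B| = 4; needs |A ∩ B| / |A| ≤ 2/3 — true.
(d) JAM: |A| = 6, |A ∩ B| = 3; needs |A ∩ B| / |A| ≤ 1/3 — false.

2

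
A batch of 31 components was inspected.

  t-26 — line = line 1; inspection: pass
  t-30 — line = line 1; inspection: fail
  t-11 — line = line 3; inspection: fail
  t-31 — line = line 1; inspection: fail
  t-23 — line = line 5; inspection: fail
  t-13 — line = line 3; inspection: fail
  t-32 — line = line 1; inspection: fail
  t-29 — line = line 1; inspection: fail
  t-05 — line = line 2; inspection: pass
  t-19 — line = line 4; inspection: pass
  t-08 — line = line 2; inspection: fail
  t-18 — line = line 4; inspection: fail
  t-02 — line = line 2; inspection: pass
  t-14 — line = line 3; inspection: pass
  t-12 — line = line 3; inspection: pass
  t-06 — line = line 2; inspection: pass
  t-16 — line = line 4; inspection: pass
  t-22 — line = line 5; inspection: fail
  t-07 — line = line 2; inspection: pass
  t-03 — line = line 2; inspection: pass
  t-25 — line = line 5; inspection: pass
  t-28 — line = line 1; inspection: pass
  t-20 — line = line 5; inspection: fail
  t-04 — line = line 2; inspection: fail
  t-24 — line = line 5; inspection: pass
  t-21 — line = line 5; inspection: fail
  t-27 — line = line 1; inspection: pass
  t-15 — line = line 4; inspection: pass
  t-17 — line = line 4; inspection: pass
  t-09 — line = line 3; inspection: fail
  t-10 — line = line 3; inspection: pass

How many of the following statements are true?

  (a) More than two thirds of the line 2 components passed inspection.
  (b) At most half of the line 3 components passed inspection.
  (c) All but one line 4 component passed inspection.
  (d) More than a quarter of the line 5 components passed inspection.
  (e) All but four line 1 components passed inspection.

5

(a) line 2: |A| = 7, |A ∩ B| = 5; needs |A ∩ B| / |A| > 2/3 — true.
(b) line 3: |A| = 6, |A ∩ B| = 3; needs |A ∩ B| ≤ |A ∖ B| — true.
(c) line 4: |A| = 5, |A ∩ B| = 4; needs |A ∖ B| = 1 — true.
(d) line 5: |A| = 6, |A ∩ B| = 2; needs |A ∩ B| / |A| > 1/4 — true.
(e) line 1: |A| = 7, |A ∩ B| = 3; needs |A ∖ B| = 4 — true.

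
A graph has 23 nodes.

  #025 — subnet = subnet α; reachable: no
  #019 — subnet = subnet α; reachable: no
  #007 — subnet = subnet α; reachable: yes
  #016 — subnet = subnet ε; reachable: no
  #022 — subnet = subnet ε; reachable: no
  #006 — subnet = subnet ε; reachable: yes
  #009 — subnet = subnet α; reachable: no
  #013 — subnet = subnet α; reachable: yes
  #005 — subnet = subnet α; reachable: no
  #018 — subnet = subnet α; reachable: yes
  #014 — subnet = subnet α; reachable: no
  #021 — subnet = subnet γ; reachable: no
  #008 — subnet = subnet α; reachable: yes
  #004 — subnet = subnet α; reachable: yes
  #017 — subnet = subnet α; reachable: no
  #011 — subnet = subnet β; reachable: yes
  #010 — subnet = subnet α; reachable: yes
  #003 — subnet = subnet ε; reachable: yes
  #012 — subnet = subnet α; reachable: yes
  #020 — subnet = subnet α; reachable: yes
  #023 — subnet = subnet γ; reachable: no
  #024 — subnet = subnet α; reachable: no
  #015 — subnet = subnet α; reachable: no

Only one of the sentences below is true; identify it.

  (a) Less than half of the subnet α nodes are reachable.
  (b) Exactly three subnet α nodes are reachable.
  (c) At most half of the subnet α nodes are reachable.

(c)

|A| = 16, |A ∩ B| = 8, |A ∖ B| = 8.
(a) requires |A ∩ B| < |A ∖ B|: false.
(b) requires |A ∩ B| = 3: false.
(c) requires |A ∩ B| ≤ |A ∖ B|: true.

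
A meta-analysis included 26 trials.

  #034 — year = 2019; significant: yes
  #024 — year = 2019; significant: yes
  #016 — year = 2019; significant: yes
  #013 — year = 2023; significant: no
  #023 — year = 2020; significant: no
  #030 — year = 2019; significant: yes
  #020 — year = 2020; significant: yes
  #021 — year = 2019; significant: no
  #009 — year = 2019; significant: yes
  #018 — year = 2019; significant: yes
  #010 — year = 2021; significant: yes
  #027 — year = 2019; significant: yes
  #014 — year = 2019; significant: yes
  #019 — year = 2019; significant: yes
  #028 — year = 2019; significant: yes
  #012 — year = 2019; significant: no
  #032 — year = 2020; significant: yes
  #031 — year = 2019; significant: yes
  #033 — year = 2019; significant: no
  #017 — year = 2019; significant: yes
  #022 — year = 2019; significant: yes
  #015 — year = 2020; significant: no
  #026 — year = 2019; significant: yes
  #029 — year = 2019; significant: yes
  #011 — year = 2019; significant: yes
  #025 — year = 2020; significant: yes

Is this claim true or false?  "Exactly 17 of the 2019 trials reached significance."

Truth condition: |A ∩ B| = 17.
|A| = 19, |A ∩ B| = 16, |A ∖ B| = 3.
|A ∩ B| = 16, so the statement is false.

False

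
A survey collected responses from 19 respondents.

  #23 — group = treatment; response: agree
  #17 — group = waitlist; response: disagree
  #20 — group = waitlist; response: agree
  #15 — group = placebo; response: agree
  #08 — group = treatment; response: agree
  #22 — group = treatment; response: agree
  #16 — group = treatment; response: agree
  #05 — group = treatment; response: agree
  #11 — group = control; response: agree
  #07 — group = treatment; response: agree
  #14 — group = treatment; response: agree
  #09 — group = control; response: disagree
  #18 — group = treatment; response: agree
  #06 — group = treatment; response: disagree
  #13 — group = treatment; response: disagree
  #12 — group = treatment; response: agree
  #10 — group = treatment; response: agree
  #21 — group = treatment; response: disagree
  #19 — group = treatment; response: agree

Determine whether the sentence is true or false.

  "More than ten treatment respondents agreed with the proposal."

True

'More than ten treatment respondents agreed with the proposal' holds iff |A ∩ B| > 10.
A (the restrictor) = {#23, #08, #22, #16, #05, #07, #14, #18, #06, #13, #12, #10, #21, #19}, |A| = 14.
A ∩ B = {#23, #08, #22, #16, #05, #07, #14, #18, #12, #10, #19}, so |A ∩ B| = 11.
|A ∩ B| = 11, so the statement is true.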